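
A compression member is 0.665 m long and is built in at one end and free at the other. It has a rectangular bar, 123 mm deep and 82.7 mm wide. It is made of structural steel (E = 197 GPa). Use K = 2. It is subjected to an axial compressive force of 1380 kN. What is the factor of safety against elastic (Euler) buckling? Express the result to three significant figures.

n ≈ 4.62

Buckling occurs about the weak axis: I_min = h·b³/12 with b = 82.7 mm (the shorter side).
I_min = 123×82.7³/12 = 5.797×10^6 mm⁴
I = 5.797×10^6 mm⁴ = 5.797×10^-6 m⁴
Effective length L_e = K·L = 2 × 0.665 = 1.330 m
P_cr = π²EI / L_e² = π² × 197×10⁹ × 5.797×10^-6 / 1.330² = 6.372×10^6 N
Factor of safety n = P_cr / P = 6372.4 / 1380 = 4.62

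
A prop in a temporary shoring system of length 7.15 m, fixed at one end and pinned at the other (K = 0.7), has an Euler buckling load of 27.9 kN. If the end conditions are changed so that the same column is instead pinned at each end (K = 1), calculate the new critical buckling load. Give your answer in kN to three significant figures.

P_cr ≈ 13.7 kN

P_cr ∝ 1/K², so P_cr,new = P_cr,old × (K_old/K_new)² = 27.9 × (0.7/1)²
= 27.9 × 0.4900 = 13.7 kN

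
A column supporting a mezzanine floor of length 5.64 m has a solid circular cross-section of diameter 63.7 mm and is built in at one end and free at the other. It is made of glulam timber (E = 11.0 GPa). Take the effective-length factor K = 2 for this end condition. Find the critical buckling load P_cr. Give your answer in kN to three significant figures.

I = πd⁴/64 = π×63.7⁴/64 = 8.082×10^5 mm⁴
I = 8.082×10^5 mm⁴ = 8.082×10^-7 m⁴
Effective length L_e = K·L = 2 × 5.64 = 11.28 m
P_cr = π²EI / L_e² = π² × 11.0×10⁹ × 8.082×10^-7 / 11.28² = 689.6 N

P_cr ≈ 0.690 kN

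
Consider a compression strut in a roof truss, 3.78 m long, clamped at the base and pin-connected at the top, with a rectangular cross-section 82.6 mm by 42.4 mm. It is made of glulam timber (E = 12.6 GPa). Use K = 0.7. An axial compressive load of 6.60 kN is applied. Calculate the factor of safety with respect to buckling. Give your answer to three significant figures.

n ≈ 1.41

Buckling occurs about the weak axis: I_min = h·b³/12 with b = 42.4 mm (the shorter side).
I_min = 82.6×42.4³/12 = 5.247×10^5 mm⁴
I = 5.247×10^5 mm⁴ = 5.247×10^-7 m⁴
Effective length L_e = K·L = 0.7 × 3.78 = 2.646 m
P_cr = π²EI / L_e² = π² × 12.6×10⁹ × 5.247×10^-7 / 2.646² = 9.319×10^3 N
Factor of safety n = P_cr / P = 9.3194 / 6.60 = 1.41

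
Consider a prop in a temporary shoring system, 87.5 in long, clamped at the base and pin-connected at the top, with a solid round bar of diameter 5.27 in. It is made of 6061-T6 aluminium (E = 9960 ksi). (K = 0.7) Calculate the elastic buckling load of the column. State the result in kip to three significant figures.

P_cr ≈ 992 kip

I = πd⁴/64 = π×5.27⁴/64 = 37.86 in⁴
Effective length L_e = K·L = 0.7 × 87.5 = 61.25 in
P_cr = π²EI / L_e² = π² × 9960×10³ × 37.86 / 61.25² = 9.921×10^5 lb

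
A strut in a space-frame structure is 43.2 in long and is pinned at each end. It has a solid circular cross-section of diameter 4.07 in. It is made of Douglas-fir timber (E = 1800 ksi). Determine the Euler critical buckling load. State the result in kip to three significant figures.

I = πd⁴/64 = π×4.07⁴/64 = 13.47 in⁴
Effective length L_e = K·L = 1 × 43.2 = 43.20 in
P_cr = π²EI / L_e² = π² × 1800×10³ × 13.47 / 43.20² = 1.282×10^5 lb

P_cr ≈ 128 kip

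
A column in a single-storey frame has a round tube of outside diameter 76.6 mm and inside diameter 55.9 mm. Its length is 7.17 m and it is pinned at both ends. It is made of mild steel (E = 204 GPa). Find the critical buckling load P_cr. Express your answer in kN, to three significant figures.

d_o = 76.6 mm, d_i = 55.9 mm
I = π(d_o⁴ − d_i⁴)/64 = π(76.6⁴ − 55.90⁴)/64 = 1.211×10^6 mm⁴
I = 1.211×10^6 mm⁴ = 1.211×10^-6 m⁴
Effective length L_e = K·L = 1 × 7.17 = 7.170 m
P_cr = π²EI / L_e² = π² × 204×10⁹ × 1.211×10^-6 / 7.170² = 4.742×10^4 N

P_cr ≈ 47.4 kN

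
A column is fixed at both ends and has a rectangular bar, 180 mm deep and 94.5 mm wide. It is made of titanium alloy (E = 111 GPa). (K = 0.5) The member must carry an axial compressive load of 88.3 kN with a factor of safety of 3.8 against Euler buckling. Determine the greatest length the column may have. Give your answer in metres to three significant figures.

Buckling occurs about the weak axis: I_min = h·b³/12 with b = 94.5 mm (the shorter side).
I_min = 180×94.5³/12 = 1.266×10^7 mm⁴
I = 1.266×10^-5 m⁴
Required critical load P_cr = n·P = 3.8 × 88.3 = 335.5 kN = 3.355×10^5 N
From P_cr = π²EI/(K·L)²:  L = (1/K)·√(π²EI/P_cr) = (1/0.5)·√(π²×1.11×10^11×1.266×10^-5/3.355×10^5)
L = 12.9 m

L_max ≈ 12.9 m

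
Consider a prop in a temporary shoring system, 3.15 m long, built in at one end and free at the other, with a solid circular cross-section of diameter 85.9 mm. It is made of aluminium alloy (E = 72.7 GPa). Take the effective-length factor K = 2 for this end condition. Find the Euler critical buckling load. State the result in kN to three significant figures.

I = πd⁴/64 = π×85.9⁴/64 = 2.673×10^6 mm⁴
I = 2.673×10^6 mm⁴ = 2.673×10^-6 m⁴
Effective length L_e = K·L = 2 × 3.15 = 6.300 m
P_cr = π²EI / L_e² = π² × 72.7×10⁹ × 2.673×10^-6 / 6.300² = 4.832×10^4 N

P_cr ≈ 48.3 kN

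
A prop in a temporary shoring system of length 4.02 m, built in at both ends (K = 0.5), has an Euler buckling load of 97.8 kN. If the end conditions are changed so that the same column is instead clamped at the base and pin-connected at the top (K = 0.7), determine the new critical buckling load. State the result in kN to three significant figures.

P_cr ∝ 1/K², so P_cr,new = P_cr,old × (K_old/K_new)² = 97.8 × (0.5/0.7)²
= 97.8 × 0.5102 = 49.9 kN

P_cr ≈ 49.9 kN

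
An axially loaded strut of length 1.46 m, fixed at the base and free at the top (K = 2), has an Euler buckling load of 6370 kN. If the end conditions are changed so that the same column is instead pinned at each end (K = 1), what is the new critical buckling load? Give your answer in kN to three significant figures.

P_cr ≈ 25500 kN

P_cr ∝ 1/K², so P_cr,new = P_cr,old × (K_old/K_new)² = 6370 × (2/1)²
= 6370 × 4.000 = 25500 kN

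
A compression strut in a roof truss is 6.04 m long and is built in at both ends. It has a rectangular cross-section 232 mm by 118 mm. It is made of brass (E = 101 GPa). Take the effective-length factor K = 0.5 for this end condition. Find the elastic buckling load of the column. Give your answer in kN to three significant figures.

Buckling occurs about the weak axis: I_min = h·b³/12 with b = 118 mm (the shorter side).
I_min = 232×118³/12 = 3.177×10^7 mm⁴
I = 3.177×10^7 mm⁴ = 3.177×10^-5 m⁴
Effective length L_e = K·L = 0.5 × 6.04 = 3.020 m
P_cr = π²EI / L_e² = π² × 101×10⁹ × 3.177×10^-5 / 3.020² = 3.472×10^6 N

P_cr ≈ 3470 kN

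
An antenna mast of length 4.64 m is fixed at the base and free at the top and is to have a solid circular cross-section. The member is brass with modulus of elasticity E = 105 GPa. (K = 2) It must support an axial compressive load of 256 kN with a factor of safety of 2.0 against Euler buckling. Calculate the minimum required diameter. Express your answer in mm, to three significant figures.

Required P_cr = n·P = 2.0 × 256 = 512.0 kN
L_e = K·L = 2 × 4.64 = 9.280 m
Required I = P_cr·L_e²/(π²E) = 5.120×10^5 × 9.280² / (π² × 1.05×10^11) = 4.255×10^-5 m⁴
I_req = 4.255×10^7 mm⁴
Solid circle: I = πd⁴/64  ⇒  d = (64I/π)^(1/4) = (64×4.255×10^7/π)^(1/4) = 172 mm

d ≈ 172 mm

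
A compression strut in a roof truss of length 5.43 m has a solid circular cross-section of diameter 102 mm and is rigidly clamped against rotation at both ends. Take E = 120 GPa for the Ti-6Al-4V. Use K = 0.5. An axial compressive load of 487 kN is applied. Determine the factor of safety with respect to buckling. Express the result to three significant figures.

n ≈ 1.75

I = πd⁴/64 = π×102⁴/64 = 5.313×10^6 mm⁴
I = 5.313×10^6 mm⁴ = 5.313×10^-6 m⁴
Effective length L_e = K·L = 0.5 × 5.43 = 2.715 m
P_cr = π²EI / L_e² = π² × 120×10⁹ × 5.313×10^-6 / 2.715² = 8.537×10^5 N
Factor of safety n = P_cr / P = 853.71 / 487 = 1.75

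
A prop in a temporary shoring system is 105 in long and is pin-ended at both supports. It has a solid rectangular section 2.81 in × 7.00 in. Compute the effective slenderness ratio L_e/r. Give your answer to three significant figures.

For a rectangle r_min = b/√12 = 2.81/√12 = 0.8112 in
L_e = K·L = 1 × 105 = 105.0 in
λ = L_e / r_min = 105.00 / 0.8112 = 129

λ ≈ 129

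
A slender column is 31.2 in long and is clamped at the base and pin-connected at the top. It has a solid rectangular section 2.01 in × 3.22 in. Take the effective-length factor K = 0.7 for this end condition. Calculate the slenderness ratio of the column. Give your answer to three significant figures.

For a rectangle r_min = b/√12 = 2.01/√12 = 0.5802 in
L_e = K·L = 0.7 × 31.2 = 21.84 in
λ = L_e / r_min = 21.840 / 0.5802 = 37.6

λ ≈ 37.6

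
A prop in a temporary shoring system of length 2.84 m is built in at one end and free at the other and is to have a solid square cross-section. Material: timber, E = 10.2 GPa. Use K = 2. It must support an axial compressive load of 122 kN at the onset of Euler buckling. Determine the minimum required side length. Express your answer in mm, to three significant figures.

L_e = K·L = 2 × 2.84 = 5.680 m
Required I = P_cr·L_e²/(π²E) = 1.220×10^5 × 5.680² / (π² × 1.02×10^10) = 3.910×10^-5 m⁴
I_req = 3.910×10^7 mm⁴
Solid square: I = a⁴/12  ⇒  a = (12I)^(1/4) = (12×3.910×10^7)^(1/4) = 147 mm

a ≈ 147 mm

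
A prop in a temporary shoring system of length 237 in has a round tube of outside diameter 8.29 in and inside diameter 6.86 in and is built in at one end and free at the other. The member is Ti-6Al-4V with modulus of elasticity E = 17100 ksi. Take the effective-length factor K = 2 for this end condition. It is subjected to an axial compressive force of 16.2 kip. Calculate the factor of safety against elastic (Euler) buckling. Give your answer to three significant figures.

d_o = 8.29 in, d_i = 6.86 in
I = π(d_o⁴ − d_i⁴)/64 = π(8.29⁴ − 6.860⁴)/64 = 123.1 in⁴
Effective length L_e = K·L = 2 × 237 = 474.0 in
P_cr = π²EI / L_e² = π² × 17100×10³ × 123.1 / 474.0² = 9.249×10^4 lb
Factor of safety n = P_cr / P = 92.492 / 16.2 = 5.71

n ≈ 5.71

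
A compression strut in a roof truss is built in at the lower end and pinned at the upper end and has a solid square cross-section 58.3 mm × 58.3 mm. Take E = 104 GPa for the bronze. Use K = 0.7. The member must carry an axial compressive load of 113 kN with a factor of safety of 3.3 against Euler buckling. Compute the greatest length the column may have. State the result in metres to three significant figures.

L_max ≈ 2.33 m

I = a⁴/12 = 58.3⁴/12 = 9.627×10^5 mm⁴
I = 9.627×10^-7 m⁴
Required critical load P_cr = n·P = 3.3 × 113 = 372.9 kN = 3.729×10^5 N
From P_cr = π²EI/(K·L)²:  L = (1/K)·√(π²EI/P_cr) = (1/0.7)·√(π²×1.04×10^11×9.627×10^-7/3.729×10^5)
L = 2.33 m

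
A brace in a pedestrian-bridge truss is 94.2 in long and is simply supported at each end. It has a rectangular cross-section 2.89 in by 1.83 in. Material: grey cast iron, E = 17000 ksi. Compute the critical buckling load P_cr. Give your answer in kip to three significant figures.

Buckling occurs about the weak axis: I_min = h·b³/12 with b = 1.83 in (the shorter side).
I_min = 2.89×1.83³/12 = 1.476 in⁴
Effective length L_e = K·L = 1 × 94.2 = 94.20 in
P_cr = π²EI / L_e² = π² × 17000×10³ × 1.476 / 94.20² = 2.791×10^4 lb

P_cr ≈ 27.9 kip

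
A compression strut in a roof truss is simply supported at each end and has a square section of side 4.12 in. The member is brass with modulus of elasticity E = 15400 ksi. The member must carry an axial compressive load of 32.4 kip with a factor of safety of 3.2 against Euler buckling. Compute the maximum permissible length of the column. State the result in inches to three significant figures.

I = a⁴/12 = 4.12⁴/12 = 24.01 in⁴
Required critical load P_cr = n·P = 3.2 × 32.4 = 103.7 kip = 1.037×10^5 lb
From P_cr = π²EI/(K·L)²:  L = (1/K)·√(π²EI/P_cr) = (1/1)·√(π²×1.54×10^7×24.01/1.037×10^5)
L = 188 in

L_max ≈ 188 in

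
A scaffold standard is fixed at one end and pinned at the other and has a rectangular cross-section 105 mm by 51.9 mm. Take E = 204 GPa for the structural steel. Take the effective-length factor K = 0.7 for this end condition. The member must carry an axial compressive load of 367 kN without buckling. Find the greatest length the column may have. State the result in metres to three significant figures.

Buckling occurs about the weak axis: I_min = h·b³/12 with b = 51.9 mm (the shorter side).
I_min = 105×51.9³/12 = 1.223×10^6 mm⁴
I = 1.223×10^-6 m⁴
At the buckling limit P_cr = P = 3.670×10^5 N
From P_cr = π²EI/(K·L)²:  L = (1/K)·√(π²EI/P_cr) = (1/0.7)·√(π²×2.04×10^11×1.223×10^-6/3.670×10^5)
L = 3.70 m

L_max ≈ 3.70 m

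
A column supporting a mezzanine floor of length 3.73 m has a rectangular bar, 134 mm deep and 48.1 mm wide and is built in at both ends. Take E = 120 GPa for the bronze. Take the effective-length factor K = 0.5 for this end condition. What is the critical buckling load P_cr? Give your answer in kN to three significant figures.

Buckling occurs about the weak axis: I_min = h·b³/12 with b = 48.1 mm (the shorter side).
I_min = 134×48.1³/12 = 1.243×10^6 mm⁴
I = 1.243×10^6 mm⁴ = 1.243×10^-6 m⁴
Effective length L_e = K·L = 0.5 × 3.73 = 1.865 m
P_cr = π²EI / L_e² = π² × 120×10⁹ × 1.243×10^-6 / 1.865² = 4.231×10^5 N

P_cr ≈ 423 kN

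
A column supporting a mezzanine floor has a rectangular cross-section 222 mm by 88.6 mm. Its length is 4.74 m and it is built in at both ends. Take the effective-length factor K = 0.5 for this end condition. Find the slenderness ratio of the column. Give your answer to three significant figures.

Buckling occurs about the weak axis: I_min = h·b³/12 with b = 88.6 mm (the shorter side).
I_min = 222×88.6³/12 = 1.287×10^7 mm⁴
A = 1.967×10^4 mm²;  r_min = √(I/A) = √(1.287×10^7/1.967×10^4) = 25.58 mm
L_e = K·L = 0.5 × 4.74 m = 2.370 m = 2370.0 mm
λ = L_e / r_min = 2370.0 / 25.58 = 92.7

λ ≈ 92.7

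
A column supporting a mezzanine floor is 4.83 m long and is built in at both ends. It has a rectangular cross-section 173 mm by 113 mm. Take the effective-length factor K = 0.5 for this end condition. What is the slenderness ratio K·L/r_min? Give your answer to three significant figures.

λ ≈ 74.0

For a rectangle r_min = b/√12 = 113/√12 = 32.62 mm
L_e = K·L = 0.5 × 4.83 m = 2.415 m = 2415.0 mm
λ = L_e / r_min = 2415.0 / 32.62 = 74.0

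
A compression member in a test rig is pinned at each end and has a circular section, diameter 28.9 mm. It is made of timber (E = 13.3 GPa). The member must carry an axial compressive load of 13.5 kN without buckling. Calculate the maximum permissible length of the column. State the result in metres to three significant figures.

L_max ≈ 0.577 m

I = πd⁴/64 = π×28.9⁴/64 = 3.424×10^4 mm⁴
I = 3.424×10^-8 m⁴
At the buckling limit P_cr = P = 1.350×10^4 N
From P_cr = π²EI/(K·L)²:  L = (1/K)·√(π²EI/P_cr) = (1/1)·√(π²×1.33×10^10×3.424×10^-8/1.350×10^4)
L = 0.577 m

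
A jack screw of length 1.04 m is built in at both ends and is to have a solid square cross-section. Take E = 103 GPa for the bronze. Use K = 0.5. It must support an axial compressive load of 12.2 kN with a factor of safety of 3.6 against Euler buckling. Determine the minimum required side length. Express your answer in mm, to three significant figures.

Required P_cr = n·P = 3.6 × 12.2 = 43.92 kN
L_e = K·L = 0.5 × 1.04 = 0.5200 m
Required I = P_cr·L_e²/(π²E) = 4.392×10^4 × 0.5200² / (π² × 1.03×10^11) = 1.168×10^-8 m⁴
I_req = 1.168×10^4 mm⁴
Solid square: I = a⁴/12  ⇒  a = (12I)^(1/4) = (12×1.168×10^4)^(1/4) = 19.3 mm

a ≈ 19.3 mm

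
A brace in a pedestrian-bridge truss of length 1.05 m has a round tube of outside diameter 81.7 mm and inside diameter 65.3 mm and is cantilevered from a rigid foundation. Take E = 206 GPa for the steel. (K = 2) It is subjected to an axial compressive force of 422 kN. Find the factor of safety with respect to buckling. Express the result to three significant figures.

n ≈ 1.41

d_o = 81.7 mm, d_i = 65.3 mm
I = π(d_o⁴ − d_i⁴)/64 = π(81.7⁴ − 65.30⁴)/64 = 1.295×10^6 mm⁴
I = 1.295×10^6 mm⁴ = 1.295×10^-6 m⁴
Effective length L_e = K·L = 2 × 1.05 = 2.100 m
P_cr = π²EI / L_e² = π² × 206×10⁹ × 1.295×10^-6 / 2.100² = 5.968×10^5 N
Factor of safety n = P_cr / P = 596.81 / 422 = 1.41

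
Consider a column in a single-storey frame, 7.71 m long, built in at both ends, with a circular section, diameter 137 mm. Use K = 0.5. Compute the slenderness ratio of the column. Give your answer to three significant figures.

For a solid circle r = d/4 = 137/4 = 34.25 mm
L_e = K·L = 0.5 × 7.71 m = 3.855 m = 3855.0 mm
λ = L_e / r_min = 3855.0 / 34.25 = 113

λ ≈ 113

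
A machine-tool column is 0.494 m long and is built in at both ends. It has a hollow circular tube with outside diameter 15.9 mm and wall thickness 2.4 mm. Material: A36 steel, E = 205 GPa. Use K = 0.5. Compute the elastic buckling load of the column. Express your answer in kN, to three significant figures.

Inner diameter d_i = 15.9 − 2×2.4 = 11.10 mm
I = π(d_o⁴ − d_i⁴)/64 = π(15.9⁴ − 11.10⁴)/64 = 2.392×10^3 mm⁴
I = 2.392×10^3 mm⁴ = 2.392×10^-9 m⁴
Effective length L_e = K·L = 0.5 × 0.494 = 0.2470 m
P_cr = π²EI / L_e² = π² × 205×10⁹ × 2.392×10^-9 / 0.2470² = 7.933×10^4 N

P_cr ≈ 79.3 kN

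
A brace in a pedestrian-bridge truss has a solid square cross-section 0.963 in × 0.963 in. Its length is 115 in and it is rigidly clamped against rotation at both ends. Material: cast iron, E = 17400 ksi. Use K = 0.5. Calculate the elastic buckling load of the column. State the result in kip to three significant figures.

I = a⁴/12 = 0.963⁴/12 = 7.167×10^-2 in⁴
Effective length L_e = K·L = 0.5 × 115 = 57.50 in
P_cr = π²EI / L_e² = π² × 17400×10³ × 7.167×10^-2 / 57.50² = 3.723×10^3 lb

P_cr ≈ 3.72 kip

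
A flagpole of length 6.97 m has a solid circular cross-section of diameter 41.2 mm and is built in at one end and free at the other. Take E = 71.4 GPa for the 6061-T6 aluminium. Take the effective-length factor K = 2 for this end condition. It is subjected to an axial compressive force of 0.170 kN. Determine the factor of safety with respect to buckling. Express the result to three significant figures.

n ≈ 3.02

I = πd⁴/64 = π×41.2⁴/64 = 1.414×10^5 mm⁴
I = 1.414×10^5 mm⁴ = 1.414×10^-7 m⁴
Effective length L_e = K·L = 2 × 6.97 = 13.94 m
P_cr = π²EI / L_e² = π² × 71.4×10⁹ × 1.414×10^-7 / 13.94² = 512.9 N
Factor of safety n = P_cr / P = 0.51290 / 0.170 = 3.02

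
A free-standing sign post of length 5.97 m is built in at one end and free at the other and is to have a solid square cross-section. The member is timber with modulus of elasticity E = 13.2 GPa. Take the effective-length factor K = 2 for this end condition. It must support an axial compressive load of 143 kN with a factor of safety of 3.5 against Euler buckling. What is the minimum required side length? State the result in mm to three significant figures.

a ≈ 285 mm

Required P_cr = n·P = 3.5 × 143 = 500.5 kN
L_e = K·L = 2 × 5.97 = 11.94 m
Required I = P_cr·L_e²/(π²E) = 5.005×10^5 × 11.94² / (π² × 1.32×10^10) = 5.477×10^-4 m⁴
I_req = 5.477×10^8 mm⁴
Solid square: I = a⁴/12  ⇒  a = (12I)^(1/4) = (12×5.477×10^8)^(1/4) = 285 mm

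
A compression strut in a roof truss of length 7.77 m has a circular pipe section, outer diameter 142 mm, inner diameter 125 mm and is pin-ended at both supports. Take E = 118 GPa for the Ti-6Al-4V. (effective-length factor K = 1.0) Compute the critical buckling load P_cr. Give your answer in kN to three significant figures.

P_cr ≈ 154 kN

d_o = 142 mm, d_i = 125 mm
I = π(d_o⁴ − d_i⁴)/64 = π(142⁴ − 125.0⁴)/64 = 7.974×10^6 mm⁴
I = 7.974×10^6 mm⁴ = 7.974×10^-6 m⁴
Effective length L_e = K·L = 1 × 7.77 = 7.770 m
P_cr = π²EI / L_e² = π² × 118×10⁹ × 7.974×10^-6 / 7.770² = 1.538×10^5 N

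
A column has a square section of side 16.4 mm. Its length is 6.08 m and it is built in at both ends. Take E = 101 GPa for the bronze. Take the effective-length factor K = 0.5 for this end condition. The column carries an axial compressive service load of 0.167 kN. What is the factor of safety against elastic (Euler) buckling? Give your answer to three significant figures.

I = a⁴/12 = 16.4⁴/12 = 6.028×10^3 mm⁴
I = 6.028×10^3 mm⁴ = 6.028×10^-9 m⁴
Effective length L_e = K·L = 0.5 × 6.08 = 3.040 m
P_cr = π²EI / L_e² = π² × 101×10⁹ × 6.028×10^-9 / 3.040² = 650.2 N
Factor of safety n = P_cr / P = 0.65023 / 0.167 = 3.89

n ≈ 3.89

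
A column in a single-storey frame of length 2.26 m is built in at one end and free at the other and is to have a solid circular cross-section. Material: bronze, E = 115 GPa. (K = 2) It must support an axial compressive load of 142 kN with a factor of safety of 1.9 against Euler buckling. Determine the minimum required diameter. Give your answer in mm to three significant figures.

d ≈ 99.7 mm

Required P_cr = n·P = 1.9 × 142 = 269.8 kN
L_e = K·L = 2 × 2.26 = 4.520 m
Required I = P_cr·L_e²/(π²E) = 2.698×10^5 × 4.520² / (π² × 1.15×10^11) = 4.856×10^-6 m⁴
I_req = 4.856×10^6 mm⁴
Solid circle: I = πd⁴/64  ⇒  d = (64I/π)^(1/4) = (64×4.856×10^6/π)^(1/4) = 99.7 mm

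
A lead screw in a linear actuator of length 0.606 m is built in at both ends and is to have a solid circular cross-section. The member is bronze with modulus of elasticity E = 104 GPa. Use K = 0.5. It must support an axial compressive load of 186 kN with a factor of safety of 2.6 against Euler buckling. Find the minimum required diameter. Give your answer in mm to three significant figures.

d ≈ 30.6 mm

Required P_cr = n·P = 2.6 × 186 = 483.6 kN
L_e = K·L = 0.5 × 0.606 = 0.3030 m
Required I = P_cr·L_e²/(π²E) = 4.836×10^5 × 0.3030² / (π² × 1.04×10^11) = 4.326×10^-8 m⁴
I_req = 4.326×10^4 mm⁴
Solid circle: I = πd⁴/64  ⇒  d = (64I/π)^(1/4) = (64×4.326×10^4/π)^(1/4) = 30.6 mm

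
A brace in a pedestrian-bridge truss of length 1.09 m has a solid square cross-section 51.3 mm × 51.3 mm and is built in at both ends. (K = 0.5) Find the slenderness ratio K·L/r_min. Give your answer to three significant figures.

For a square r = a/√12 = 51.3/√12 = 14.81 mm
L_e = K·L = 0.5 × 1.09 m = 0.5450 m = 545.00 mm
λ = L_e / r_min = 545.00 / 14.81 = 36.8

λ ≈ 36.8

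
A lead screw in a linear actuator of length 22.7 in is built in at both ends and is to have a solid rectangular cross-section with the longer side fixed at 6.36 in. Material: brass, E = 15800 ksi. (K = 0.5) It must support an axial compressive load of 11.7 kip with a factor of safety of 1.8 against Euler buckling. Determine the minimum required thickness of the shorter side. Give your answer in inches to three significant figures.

Required P_cr = n·P = 1.8 × 11.7 = 21.06 kip
L_e = K·L = 0.5 × 22.7 = 11.35 in
Required I = P_cr·L_e²/(π²E) = 2.106×10^4 × 11.35² / (π² × 1.58×10^7) = 1.740×10^-2 in⁴
Rectangle, weak axis: I_min = h·b³/12 with h = 6.36 in fixed  ⇒  b = (12I/h)^(1/3) = 0.320 in

b ≈ 0.320 in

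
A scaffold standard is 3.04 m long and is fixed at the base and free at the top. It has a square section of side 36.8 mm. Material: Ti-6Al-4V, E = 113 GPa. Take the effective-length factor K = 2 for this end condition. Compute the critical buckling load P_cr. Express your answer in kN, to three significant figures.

P_cr ≈ 4.61 kN

I = a⁴/12 = 36.8⁴/12 = 1.528×10^5 mm⁴
I = 1.528×10^5 mm⁴ = 1.528×10^-7 m⁴
Effective length L_e = K·L = 2 × 3.04 = 6.080 m
P_cr = π²EI / L_e² = π² × 113×10⁹ × 1.528×10^-7 / 6.080² = 4.611×10^3 N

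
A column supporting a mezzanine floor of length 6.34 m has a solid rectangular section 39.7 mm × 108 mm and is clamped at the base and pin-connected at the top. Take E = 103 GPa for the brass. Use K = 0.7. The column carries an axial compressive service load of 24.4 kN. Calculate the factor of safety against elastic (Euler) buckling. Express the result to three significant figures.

n ≈ 1.19

Buckling occurs about the weak axis: I_min = h·b³/12 with b = 39.7 mm (the shorter side).
I_min = 108×39.7³/12 = 5.631×10^5 mm⁴
I = 5.631×10^5 mm⁴ = 5.631×10^-7 m⁴
Effective length L_e = K·L = 0.7 × 6.34 = 4.438 m
P_cr = π²EI / L_e² = π² × 103×10⁹ × 5.631×10^-7 / 4.438² = 2.907×10^4 N
Factor of safety n = P_cr / P = 29.065 / 24.4 = 1.19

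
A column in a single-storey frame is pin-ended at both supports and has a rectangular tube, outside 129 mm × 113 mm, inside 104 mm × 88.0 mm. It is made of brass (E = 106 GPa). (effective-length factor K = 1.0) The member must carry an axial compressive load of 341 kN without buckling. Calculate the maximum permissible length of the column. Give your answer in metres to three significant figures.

L_max ≈ 5.43 m

Weak-axis I_min = (h_o·b_o³ − h_i·b_i³)/12 with b_o = 113, b_i = 88.00 mm (shorter outer/inner sides).
I_min = (129×113³ − 104.0×88.00³)/12 = 9.605×10^6 mm⁴
I = 9.605×10^-6 m⁴
At the buckling limit P_cr = P = 3.410×10^5 N
From P_cr = π²EI/(K·L)²:  L = (1/K)·√(π²EI/P_cr) = (1/1)·√(π²×1.06×10^11×9.605×10^-6/3.410×10^5)
L = 5.43 m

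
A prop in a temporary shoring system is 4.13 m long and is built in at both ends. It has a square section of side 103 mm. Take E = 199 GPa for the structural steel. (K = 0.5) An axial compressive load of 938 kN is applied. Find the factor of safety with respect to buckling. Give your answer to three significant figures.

n ≈ 4.61

I = a⁴/12 = 103⁴/12 = 9.379×10^6 mm⁴
I = 9.379×10^6 mm⁴ = 9.379×10^-6 m⁴
Effective length L_e = K·L = 0.5 × 4.13 = 2.065 m
P_cr = π²EI / L_e² = π² × 199×10⁹ × 9.379×10^-6 / 2.065² = 4.320×10^6 N
Factor of safety n = P_cr / P = 4320.0 / 938 = 4.61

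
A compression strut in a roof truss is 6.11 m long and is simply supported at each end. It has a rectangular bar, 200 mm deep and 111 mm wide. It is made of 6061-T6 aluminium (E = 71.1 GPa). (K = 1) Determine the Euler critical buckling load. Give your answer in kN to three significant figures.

P_cr ≈ 428 kN

Buckling occurs about the weak axis: I_min = h·b³/12 with b = 111 mm (the shorter side).
I_min = 200×111³/12 = 2.279×10^7 mm⁴
I = 2.279×10^7 mm⁴ = 2.279×10^-5 m⁴
Effective length L_e = K·L = 1 × 6.11 = 6.110 m
P_cr = π²EI / L_e² = π² × 71.1×10⁹ × 2.279×10^-5 / 6.110² = 4.285×10^5 N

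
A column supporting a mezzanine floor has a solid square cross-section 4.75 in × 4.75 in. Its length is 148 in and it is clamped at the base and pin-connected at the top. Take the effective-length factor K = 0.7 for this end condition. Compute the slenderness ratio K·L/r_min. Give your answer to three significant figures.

For a square r = a/√12 = 4.75/√12 = 1.371 in
L_e = K·L = 0.7 × 148 = 103.6 in
λ = L_e / r_min = 103.60 / 1.371 = 75.6

λ ≈ 75.6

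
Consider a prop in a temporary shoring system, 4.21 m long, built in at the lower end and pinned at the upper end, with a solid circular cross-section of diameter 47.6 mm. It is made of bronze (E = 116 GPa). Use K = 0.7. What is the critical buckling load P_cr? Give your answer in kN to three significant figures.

P_cr ≈ 33.2 kN

I = πd⁴/64 = π×47.6⁴/64 = 2.520×10^5 mm⁴
I = 2.520×10^5 mm⁴ = 2.520×10^-7 m⁴
Effective length L_e = K·L = 0.7 × 4.21 = 2.947 m
P_cr = π²EI / L_e² = π² × 116×10⁹ × 2.520×10^-7 / 2.947² = 3.322×10^4 N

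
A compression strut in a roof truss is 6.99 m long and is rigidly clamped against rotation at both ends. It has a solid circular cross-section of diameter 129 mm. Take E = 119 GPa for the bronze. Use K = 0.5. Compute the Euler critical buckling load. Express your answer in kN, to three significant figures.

P_cr ≈ 1310 kN

I = πd⁴/64 = π×129⁴/64 = 1.359×10^7 mm⁴
I = 1.359×10^7 mm⁴ = 1.359×10^-5 m⁴
Effective length L_e = K·L = 0.5 × 6.99 = 3.495 m
P_cr = π²EI / L_e² = π² × 119×10⁹ × 1.359×10^-5 / 3.495² = 1.307×10^6 N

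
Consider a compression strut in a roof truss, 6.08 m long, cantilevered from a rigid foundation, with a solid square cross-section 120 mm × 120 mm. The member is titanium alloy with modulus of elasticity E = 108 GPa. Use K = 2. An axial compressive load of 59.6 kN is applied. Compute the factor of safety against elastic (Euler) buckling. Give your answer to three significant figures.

I = a⁴/12 = 120⁴/12 = 1.728×10^7 mm⁴
I = 1.728×10^7 mm⁴ = 1.728×10^-5 m⁴
Effective length L_e = K·L = 2 × 6.08 = 12.16 m
P_cr = π²EI / L_e² = π² × 108×10⁹ × 1.728×10^-5 / 12.16² = 1.246×10^5 N
Factor of safety n = P_cr / P = 124.57 / 59.6 = 2.09

n ≈ 2.09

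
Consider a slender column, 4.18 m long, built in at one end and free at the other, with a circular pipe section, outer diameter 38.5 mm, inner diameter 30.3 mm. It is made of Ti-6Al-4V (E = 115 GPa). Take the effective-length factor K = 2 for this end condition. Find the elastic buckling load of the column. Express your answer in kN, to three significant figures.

P_cr ≈ 1.08 kN

d_o = 38.5 mm, d_i = 30.3 mm
I = π(d_o⁴ − d_i⁴)/64 = π(38.5⁴ − 30.30⁴)/64 = 6.647×10^4 mm⁴
I = 6.647×10^4 mm⁴ = 6.647×10^-8 m⁴
Effective length L_e = K·L = 2 × 4.18 = 8.360 m
P_cr = π²EI / L_e² = π² × 115×10⁹ × 6.647×10^-8 / 8.360² = 1.080×10^3 N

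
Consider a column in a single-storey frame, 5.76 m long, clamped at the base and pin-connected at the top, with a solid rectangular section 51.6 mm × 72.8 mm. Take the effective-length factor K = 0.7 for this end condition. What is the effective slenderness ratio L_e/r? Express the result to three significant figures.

λ ≈ 271

For a rectangle r_min = b/√12 = 51.6/√12 = 14.90 mm
L_e = K·L = 0.7 × 5.76 m = 4.032 m = 4032.0 mm
λ = L_e / r_min = 4032.0 / 14.90 = 271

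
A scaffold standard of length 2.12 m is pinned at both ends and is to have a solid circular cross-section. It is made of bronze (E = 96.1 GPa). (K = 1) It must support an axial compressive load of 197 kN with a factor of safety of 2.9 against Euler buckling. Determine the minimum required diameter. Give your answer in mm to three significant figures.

d ≈ 86.2 mm

Required P_cr = n·P = 2.9 × 197 = 571.3 kN
L_e = K·L = 1 × 2.12 = 2.120 m
Required I = P_cr·L_e²/(π²E) = 5.713×10^5 × 2.120² / (π² × 9.61×10^10) = 2.707×10^-6 m⁴
I_req = 2.707×10^6 mm⁴
Solid circle: I = πd⁴/64  ⇒  d = (64I/π)^(1/4) = (64×2.707×10^6/π)^(1/4) = 86.2 mm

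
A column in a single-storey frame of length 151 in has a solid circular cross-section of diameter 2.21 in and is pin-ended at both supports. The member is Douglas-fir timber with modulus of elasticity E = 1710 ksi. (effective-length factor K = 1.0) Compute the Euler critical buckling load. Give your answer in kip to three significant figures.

I = πd⁴/64 = π×2.21⁴/64 = 1.171 in⁴
Effective length L_e = K·L = 1 × 151 = 151.0 in
P_cr = π²EI / L_e² = π² × 1710×10³ × 1.171 / 151.0² = 866.7 lb

P_cr ≈ 0.867 kip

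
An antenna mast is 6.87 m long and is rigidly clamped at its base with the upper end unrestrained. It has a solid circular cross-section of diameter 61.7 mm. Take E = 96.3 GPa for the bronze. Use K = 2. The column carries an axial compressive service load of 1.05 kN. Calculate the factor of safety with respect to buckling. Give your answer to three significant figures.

I = πd⁴/64 = π×61.7⁴/64 = 7.114×10^5 mm⁴
I = 7.114×10^5 mm⁴ = 7.114×10^-7 m⁴
Effective length L_e = K·L = 2 × 6.87 = 13.74 m
P_cr = π²EI / L_e² = π² × 96.3×10⁹ × 7.114×10^-7 / 13.74² = 3.581×10^3 N
Factor of safety n = P_cr / P = 3.5815 / 1.05 = 3.41

n ≈ 3.41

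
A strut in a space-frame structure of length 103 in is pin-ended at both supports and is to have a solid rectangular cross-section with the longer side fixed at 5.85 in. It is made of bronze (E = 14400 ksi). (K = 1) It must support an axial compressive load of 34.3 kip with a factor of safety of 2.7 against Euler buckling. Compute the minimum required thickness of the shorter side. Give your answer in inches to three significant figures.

Required P_cr = n·P = 2.7 × 34.3 = 92.61 kip
L_e = K·L = 1 × 103 = 103.0 in
Required I = P_cr·L_e²/(π²E) = 9.261×10^4 × 103.0² / (π² × 1.44×10^7) = 6.913 in⁴
Rectangle, weak axis: I_min = h·b³/12 with h = 5.85 in fixed  ⇒  b = (12I/h)^(1/3) = 2.42 in

b ≈ 2.42 in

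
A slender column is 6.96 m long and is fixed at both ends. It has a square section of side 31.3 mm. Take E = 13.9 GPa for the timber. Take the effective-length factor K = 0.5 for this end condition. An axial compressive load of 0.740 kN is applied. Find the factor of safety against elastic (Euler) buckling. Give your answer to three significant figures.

n ≈ 1.22

I = a⁴/12 = 31.3⁴/12 = 7.998×10^4 mm⁴
I = 7.998×10^4 mm⁴ = 7.998×10^-8 m⁴
Effective length L_e = K·L = 0.5 × 6.96 = 3.480 m
P_cr = π²EI / L_e² = π² × 13.9×10⁹ × 7.998×10^-8 / 3.480² = 906.0 N
Factor of safety n = P_cr / P = 0.90605 / 0.740 = 1.22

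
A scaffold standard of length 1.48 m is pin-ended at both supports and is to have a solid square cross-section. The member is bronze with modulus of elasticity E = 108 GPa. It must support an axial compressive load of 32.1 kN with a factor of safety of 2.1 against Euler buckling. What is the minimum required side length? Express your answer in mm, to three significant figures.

Required P_cr = n·P = 2.1 × 32.1 = 67.41 kN
L_e = K·L = 1 × 1.48 = 1.480 m
Required I = P_cr·L_e²/(π²E) = 6.741×10^4 × 1.480² / (π² × 1.08×10^11) = 1.385×10^-7 m⁴
I_req = 1.385×10^5 mm⁴
Solid square: I = a⁴/12  ⇒  a = (12I)^(1/4) = (12×1.385×10^5)^(1/4) = 35.9 mm

a ≈ 35.9 mm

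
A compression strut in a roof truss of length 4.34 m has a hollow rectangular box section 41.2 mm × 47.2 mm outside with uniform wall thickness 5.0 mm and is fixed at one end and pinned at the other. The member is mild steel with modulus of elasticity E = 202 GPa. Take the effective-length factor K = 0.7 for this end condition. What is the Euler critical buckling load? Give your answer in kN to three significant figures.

Inner dimensions: h_i = 47.2 − 2×5.0 = 37.20 mm, b_i = 41.2 − 2×5.0 = 31.20 mm
Weak-axis I_min = (h_o·b_o³ − h_i·b_i³)/12 with b_o = 41.2, b_i = 31.20 mm (shorter outer/inner sides).
I_min = (47.2×41.2³ − 37.20×31.20³)/12 = 1.809×10^5 mm⁴
I = 1.809×10^5 mm⁴ = 1.809×10^-7 m⁴
Effective length L_e = K·L = 0.7 × 4.34 = 3.038 m
P_cr = π²EI / L_e² = π² × 202×10⁹ × 1.809×10^-7 / 3.038² = 3.908×10^4 N

P_cr ≈ 39.1 kN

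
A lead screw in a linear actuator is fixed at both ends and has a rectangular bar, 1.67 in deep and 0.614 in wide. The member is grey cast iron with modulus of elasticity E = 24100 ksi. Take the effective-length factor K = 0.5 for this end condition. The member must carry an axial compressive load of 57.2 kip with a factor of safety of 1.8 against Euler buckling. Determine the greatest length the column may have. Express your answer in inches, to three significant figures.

L_max ≈ 17.3 in

Buckling occurs about the weak axis: I_min = h·b³/12 with b = 0.614 in (the shorter side).
I_min = 1.67×0.614³/12 = 3.221×10^-2 in⁴
Required critical load P_cr = n·P = 1.8 × 57.2 = 103.0 kip = 1.030×10^5 lb
From P_cr = π²EI/(K·L)²:  L = (1/K)·√(π²EI/P_cr) = (1/0.5)·√(π²×2.41×10^7×3.221×10^-2/1.030×10^5)
L = 17.3 in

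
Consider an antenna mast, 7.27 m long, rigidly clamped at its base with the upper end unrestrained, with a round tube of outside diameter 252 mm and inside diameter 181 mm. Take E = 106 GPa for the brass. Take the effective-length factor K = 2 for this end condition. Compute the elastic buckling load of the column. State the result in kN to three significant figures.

P_cr ≈ 719 kN

d_o = 252 mm, d_i = 181 mm
I = π(d_o⁴ − d_i⁴)/64 = π(252⁴ − 181.0⁴)/64 = 1.453×10^8 mm⁴
I = 1.453×10^8 mm⁴ = 1.453×10^-4 m⁴
Effective length L_e = K·L = 2 × 7.27 = 14.54 m
P_cr = π²EI / L_e² = π² × 106×10⁹ × 1.453×10^-4 / 14.54² = 7.189×10^5 N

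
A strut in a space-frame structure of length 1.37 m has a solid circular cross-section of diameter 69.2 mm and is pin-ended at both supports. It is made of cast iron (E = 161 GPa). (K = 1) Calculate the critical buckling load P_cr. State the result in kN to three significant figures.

P_cr ≈ 953 kN

I = πd⁴/64 = π×69.2⁴/64 = 1.126×10^6 mm⁴
I = 1.126×10^6 mm⁴ = 1.126×10^-6 m⁴
Effective length L_e = K·L = 1 × 1.37 = 1.370 m
P_cr = π²EI / L_e² = π² × 161×10⁹ × 1.126×10^-6 / 1.370² = 9.530×10^5 N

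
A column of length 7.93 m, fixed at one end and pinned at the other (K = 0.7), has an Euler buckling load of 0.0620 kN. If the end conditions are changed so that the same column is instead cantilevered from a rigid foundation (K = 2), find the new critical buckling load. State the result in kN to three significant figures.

P_cr ∝ 1/K², so P_cr,new = P_cr,old × (K_old/K_new)² = 0.0620 × (0.7/2)²
= 0.0620 × 0.1225 = 0.00759 kN

P_cr ≈ 0.00759 kN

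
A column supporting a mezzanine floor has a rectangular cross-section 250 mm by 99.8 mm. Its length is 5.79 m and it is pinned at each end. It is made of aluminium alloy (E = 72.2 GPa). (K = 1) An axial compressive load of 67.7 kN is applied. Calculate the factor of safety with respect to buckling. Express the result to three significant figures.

Buckling occurs about the weak axis: I_min = h·b³/12 with b = 99.8 mm (the shorter side).
I_min = 250×99.8³/12 = 2.071×10^7 mm⁴
I = 2.071×10^7 mm⁴ = 2.071×10^-5 m⁴
Effective length L_e = K·L = 1 × 5.79 = 5.790 m
P_cr = π²EI / L_e² = π² × 72.2×10⁹ × 2.071×10^-5 / 5.790² = 4.402×10^5 N
Factor of safety n = P_cr / P = 440.18 / 67.7 = 6.50

n ≈ 6.50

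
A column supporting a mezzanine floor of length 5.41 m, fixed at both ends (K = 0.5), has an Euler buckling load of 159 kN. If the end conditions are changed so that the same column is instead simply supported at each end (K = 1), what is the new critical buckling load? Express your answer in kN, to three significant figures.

P_cr ≈ 39.8 kN

P_cr ∝ 1/K², so P_cr,new = P_cr,old × (K_old/K_new)² = 159 × (0.5/1)²
= 159 × 0.2500 = 39.8 kN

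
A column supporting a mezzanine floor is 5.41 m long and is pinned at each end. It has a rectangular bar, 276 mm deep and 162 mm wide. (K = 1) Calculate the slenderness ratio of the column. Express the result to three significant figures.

Buckling occurs about the weak axis: I_min = h·b³/12 with b = 162 mm (the shorter side).
I_min = 276×162³/12 = 9.779×10^7 mm⁴
A = 4.471×10^4 mm²;  r_min = √(I/A) = √(9.779×10^7/4.471×10^4) = 46.77 mm
L_e = K·L = 1 × 5.41 m = 5.410 m = 5410.0 mm
λ = L_e / r_min = 5410.0 / 46.77 = 116

λ ≈ 116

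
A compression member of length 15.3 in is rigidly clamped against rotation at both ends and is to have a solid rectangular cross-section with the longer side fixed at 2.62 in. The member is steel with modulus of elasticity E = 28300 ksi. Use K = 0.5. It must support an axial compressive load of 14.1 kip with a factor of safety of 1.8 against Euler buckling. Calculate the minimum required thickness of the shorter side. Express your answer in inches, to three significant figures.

b ≈ 0.290 in

Required P_cr = n·P = 1.8 × 14.1 = 25.38 kip
L_e = K·L = 0.5 × 15.3 = 7.650 in
Required I = P_cr·L_e²/(π²E) = 2.538×10^4 × 7.650² / (π² × 2.83×10^7) = 5.318×10^-3 in⁴
Rectangle, weak axis: I_min = h·b³/12 with h = 2.62 in fixed  ⇒  b = (12I/h)^(1/3) = 0.290 in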